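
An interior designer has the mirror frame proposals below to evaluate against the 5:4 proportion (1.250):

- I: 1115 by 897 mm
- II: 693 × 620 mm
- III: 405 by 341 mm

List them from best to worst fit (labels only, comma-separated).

I, III, II

I: 1115/897 ≈ 1.243 → |1.243 − 1.250| = 0.007
II: 693/620 ≈ 1.118 → |1.118 − 1.250| = 0.132
III: 405/341 ≈ 1.188 → |1.188 − 1.250| = 0.062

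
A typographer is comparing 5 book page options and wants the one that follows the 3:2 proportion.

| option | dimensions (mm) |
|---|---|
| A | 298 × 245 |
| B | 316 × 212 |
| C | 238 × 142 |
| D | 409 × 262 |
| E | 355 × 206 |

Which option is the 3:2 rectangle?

B

Target 3:2 ≈ 1.500.
A: 1.216 (Δ0.284)  B: 1.491 (Δ0.009)  C: 1.676 (Δ0.176)  D: 1.561 (Δ0.061)  E: 1.723 (Δ0.223)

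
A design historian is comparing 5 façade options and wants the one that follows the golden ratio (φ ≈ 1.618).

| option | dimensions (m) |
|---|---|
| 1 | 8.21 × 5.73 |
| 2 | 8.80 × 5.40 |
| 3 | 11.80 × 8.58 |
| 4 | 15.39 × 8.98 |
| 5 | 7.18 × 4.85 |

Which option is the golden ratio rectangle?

Ratios (long/short): 1 ≈ 1.433; 2 ≈ 1.630; 3 ≈ 1.375; 4 ≈ 1.714; 5 ≈ 1.480.
golden ratio ≈ 1.618; option 2 is nearest (Δ 0.012).

2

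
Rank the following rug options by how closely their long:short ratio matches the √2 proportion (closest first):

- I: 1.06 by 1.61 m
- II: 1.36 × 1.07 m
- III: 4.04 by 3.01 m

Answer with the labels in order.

III, I, II

Ratios: I = 1.61 / 1.06 ≈ 1.519; II = 1.36 / 1.07 ≈ 1.271; III = 4.04 / 3.01 ≈ 1.342.
|Δ from 1.414|: I 0.105; II 0.143; III 0.072.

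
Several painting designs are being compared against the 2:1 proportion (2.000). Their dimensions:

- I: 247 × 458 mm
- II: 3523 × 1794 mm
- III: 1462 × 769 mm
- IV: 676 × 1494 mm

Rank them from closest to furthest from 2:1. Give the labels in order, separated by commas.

II, III, I, IV

I: 458/247 ≈ 1.854 → |1.854 − 2.000| = 0.146
II: 3523/1794 ≈ 1.964 → |1.964 − 2.000| = 0.036
III: 1462/769 ≈ 1.901 → |1.901 − 2.000| = 0.099
IV: 1494/676 ≈ 2.210 → |2.210 − 2.000| = 0.210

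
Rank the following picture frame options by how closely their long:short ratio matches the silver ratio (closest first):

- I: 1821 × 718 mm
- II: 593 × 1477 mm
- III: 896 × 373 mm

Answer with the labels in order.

Ratios: I = 1821 / 718 ≈ 2.536; II = 1477 / 593 ≈ 2.491; III = 896 / 373 ≈ 2.402.
|Δ from 2.414|: I 0.122; II 0.077; III 0.012.

III, II, I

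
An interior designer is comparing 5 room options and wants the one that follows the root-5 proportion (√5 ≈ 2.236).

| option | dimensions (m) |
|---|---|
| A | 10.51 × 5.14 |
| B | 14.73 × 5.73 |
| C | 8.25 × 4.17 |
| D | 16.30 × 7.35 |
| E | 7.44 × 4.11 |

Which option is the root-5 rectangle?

Target root-5 ≈ 2.236.
A: 2.045 (Δ0.191)  B: 2.571 (Δ0.335)  C: 1.978 (Δ0.258)  D: 2.218 (Δ0.018)  E: 1.810 (Δ0.426)

D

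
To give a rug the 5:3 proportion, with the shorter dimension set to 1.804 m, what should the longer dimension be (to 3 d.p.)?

3.007 m

5:3 ≈ 1.66667.
Longer side = 1.804 × 1.66667 ≈ 3.00667 → 3.007 m.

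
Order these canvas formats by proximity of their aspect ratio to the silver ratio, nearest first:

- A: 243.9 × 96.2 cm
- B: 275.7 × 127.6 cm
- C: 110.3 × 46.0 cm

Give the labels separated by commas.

Ratios: A = 243.9 / 96.2 ≈ 2.535; B = 275.7 / 127.6 ≈ 2.161; C = 110.3 / 46.0 ≈ 2.398.
|Δ from 2.414|: A 0.121; B 0.253; C 0.016.

C, A, B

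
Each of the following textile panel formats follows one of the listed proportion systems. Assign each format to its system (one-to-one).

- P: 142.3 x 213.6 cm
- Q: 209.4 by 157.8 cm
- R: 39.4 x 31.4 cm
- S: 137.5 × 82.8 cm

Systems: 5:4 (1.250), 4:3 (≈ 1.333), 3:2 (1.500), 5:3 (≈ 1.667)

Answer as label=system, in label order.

Ratios: P ≈ 1.501; Q ≈ 1.327; R ≈ 1.255; S ≈ 1.661.
Targets: 5:4 ≈ 1.250; 4:3 ≈ 1.333; 3:2 ≈ 1.500; 5:3 ≈ 1.667.

P=3:2, Q=4:3, R=5:4, S=5:3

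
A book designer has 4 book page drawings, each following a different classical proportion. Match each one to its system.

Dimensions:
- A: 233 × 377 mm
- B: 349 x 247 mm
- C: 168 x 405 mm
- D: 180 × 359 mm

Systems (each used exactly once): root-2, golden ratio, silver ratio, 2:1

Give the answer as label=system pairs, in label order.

A=golden ratio, B=root-2, C=silver ratio, D=2:1

Ratios: A ≈ 1.618; B ≈ 1.413; C ≈ 2.411; D ≈ 1.994.
Targets: root-2 ≈ 1.414; golden ratio ≈ 1.618; silver ratio ≈ 2.414; 2:1 ≈ 2.000.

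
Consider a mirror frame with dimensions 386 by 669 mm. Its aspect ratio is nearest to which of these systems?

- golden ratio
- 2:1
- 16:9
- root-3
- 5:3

Ratio = 669 / 386 ≈ 1.733.
Distances: golden ratio 1.618 (Δ 0.115); 2:1 2.000 (Δ 0.267); 16:9 1.778 (Δ 0.045); root-3 1.732 (Δ 0.001); 5:3 1.667 (Δ 0.066).

root-3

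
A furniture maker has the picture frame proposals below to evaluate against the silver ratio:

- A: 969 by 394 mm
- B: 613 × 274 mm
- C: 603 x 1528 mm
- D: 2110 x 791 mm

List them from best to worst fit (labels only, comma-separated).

A: 969/394 ≈ 2.459 → |2.459 − 2.414| = 0.045
B: 613/274 ≈ 2.237 → |2.237 − 2.414| = 0.177
C: 1528/603 ≈ 2.534 → |2.534 − 2.414| = 0.120
D: 2110/791 ≈ 2.668 → |2.668 − 2.414| = 0.254

A, C, B, D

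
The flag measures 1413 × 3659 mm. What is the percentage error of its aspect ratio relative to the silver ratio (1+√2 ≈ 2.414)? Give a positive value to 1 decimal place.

Ratio = 3659 / 1413 ≈ 2.5895.
Ideal silver ratio ≈ 2.4142. |2.5895 − 2.4142| / 2.4142 ≈ 7.26% → 7.3%.

7.3%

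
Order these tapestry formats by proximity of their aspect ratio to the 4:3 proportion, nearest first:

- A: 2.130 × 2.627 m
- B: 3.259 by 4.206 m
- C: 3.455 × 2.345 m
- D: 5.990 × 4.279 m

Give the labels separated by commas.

B, D, A, C

Ratios: A = 2.627 / 2.130 ≈ 1.233; B = 4.206 / 3.259 ≈ 1.291; C = 3.455 / 2.345 ≈ 1.473; D = 5.990 / 4.279 ≈ 1.400.
|Δ from 1.333|: A 0.100; B 0.042; C 0.140; D 0.067.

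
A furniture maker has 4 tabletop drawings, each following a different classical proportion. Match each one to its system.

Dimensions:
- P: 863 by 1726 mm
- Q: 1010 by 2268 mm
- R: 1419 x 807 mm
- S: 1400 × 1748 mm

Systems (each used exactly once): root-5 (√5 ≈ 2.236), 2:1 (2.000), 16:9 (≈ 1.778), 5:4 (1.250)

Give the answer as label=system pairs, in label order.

P=2:1, Q=root-5, R=16:9, S=5:4

P = 1726/863 ≈ 2.000 → 2:1 (2.000)
Q = 2268/1010 ≈ 2.246 → root-5 (2.236)
R = 1419/807 ≈ 1.758 → 16:9 (1.778)
S = 1748/1400 ≈ 1.249 → 5:4 (1.250)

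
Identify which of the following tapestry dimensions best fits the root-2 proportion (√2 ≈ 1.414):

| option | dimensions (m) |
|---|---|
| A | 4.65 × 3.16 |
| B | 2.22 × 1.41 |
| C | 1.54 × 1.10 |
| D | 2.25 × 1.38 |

C

Ratios (long/short): A ≈ 1.472; B ≈ 1.574; C ≈ 1.400; D ≈ 1.630.
root-2 ≈ 1.414; option C is nearest (Δ 0.014).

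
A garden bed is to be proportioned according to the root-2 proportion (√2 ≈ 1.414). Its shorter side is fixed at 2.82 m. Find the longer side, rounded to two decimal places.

3.99 m

root-2 ≈ 1.41421.
Longer side = 2.82 × 1.41421 ≈ 3.9881 → 3.99 m.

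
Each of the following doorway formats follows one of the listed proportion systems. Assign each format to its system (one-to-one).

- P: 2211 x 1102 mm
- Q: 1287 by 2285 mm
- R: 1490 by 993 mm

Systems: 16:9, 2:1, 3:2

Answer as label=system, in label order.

P = 2211/1102 ≈ 2.006 → 2:1 (2.000)
Q = 2285/1287 ≈ 1.775 → 16:9 (1.778)
R = 1490/993 ≈ 1.501 → 3:2 (1.500)

P=2:1, Q=16:9, R=3:2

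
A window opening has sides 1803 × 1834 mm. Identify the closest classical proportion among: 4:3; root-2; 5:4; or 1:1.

1:1

Ratio = 1834 / 1803 ≈ 1.017.
Distances: 4:3 1.333 (Δ 0.316); root-2 1.414 (Δ 0.397); 5:4 1.250 (Δ 0.233); 1:1 1.000 (Δ 0.017).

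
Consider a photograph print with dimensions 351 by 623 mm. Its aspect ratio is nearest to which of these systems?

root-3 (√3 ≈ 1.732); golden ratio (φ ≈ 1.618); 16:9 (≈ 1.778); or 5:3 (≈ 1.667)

16:9

Ratio = 623 / 351 ≈ 1.775.
Distances: root-3 1.732 (Δ 0.043); golden ratio 1.618 (Δ 0.157); 16:9 1.778 (Δ 0.003); 5:3 1.667 (Δ 0.108).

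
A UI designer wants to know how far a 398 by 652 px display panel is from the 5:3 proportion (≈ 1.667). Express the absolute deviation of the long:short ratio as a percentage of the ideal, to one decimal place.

1.7%

Ratio = 652 / 398 ≈ 1.6382.
Ideal 5:3 ≈ 1.6667. |1.6382 − 1.6667| / 1.6667 ≈ 1.71% → 1.7%.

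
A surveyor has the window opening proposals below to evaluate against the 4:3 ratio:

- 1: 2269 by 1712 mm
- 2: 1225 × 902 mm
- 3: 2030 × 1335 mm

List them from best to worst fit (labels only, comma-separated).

1, 2, 3

Ratios: 1 = 2269 / 1712 ≈ 1.325; 2 = 1225 / 902 ≈ 1.358; 3 = 2030 / 1335 ≈ 1.521.
|Δ from 1.333|: 1 0.008; 2 0.025; 3 0.188.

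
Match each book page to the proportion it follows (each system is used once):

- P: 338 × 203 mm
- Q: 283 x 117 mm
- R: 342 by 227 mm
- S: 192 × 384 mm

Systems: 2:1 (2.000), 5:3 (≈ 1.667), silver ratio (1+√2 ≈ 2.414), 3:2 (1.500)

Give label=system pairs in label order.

P=5:3, Q=silver ratio, R=3:2, S=2:1

Ratios: P ≈ 1.665; Q ≈ 2.419; R ≈ 1.507; S ≈ 2.000.
Targets: 2:1 ≈ 2.000; 5:3 ≈ 1.667; silver ratio ≈ 2.414; 3:2 ≈ 1.500.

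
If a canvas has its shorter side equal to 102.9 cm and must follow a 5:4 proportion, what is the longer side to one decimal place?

5:4 = 1.25000.
Longer side = 102.9 × 1.25000 ≈ 128.625 → 128.6 cm.

128.6 cm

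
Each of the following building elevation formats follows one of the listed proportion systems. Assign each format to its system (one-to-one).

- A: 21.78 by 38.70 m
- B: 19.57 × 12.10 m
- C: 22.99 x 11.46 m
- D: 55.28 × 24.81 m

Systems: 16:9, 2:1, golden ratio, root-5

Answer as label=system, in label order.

A = 38.70/21.78 ≈ 1.777 → 16:9 (1.778)
B = 19.57/12.10 ≈ 1.617 → golden ratio (1.618)
C = 22.99/11.46 ≈ 2.006 → 2:1 (2.000)
D = 55.28/24.81 ≈ 2.228 → root-5 (2.236)

A=16:9, B=golden ratio, C=2:1, D=root-5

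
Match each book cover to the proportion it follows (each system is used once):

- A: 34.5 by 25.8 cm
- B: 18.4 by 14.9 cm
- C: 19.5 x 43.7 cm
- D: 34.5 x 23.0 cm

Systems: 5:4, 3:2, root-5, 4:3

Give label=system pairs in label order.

A=4:3, B=5:4, C=root-5, D=3:2

Ratios: A ≈ 1.337; B ≈ 1.235; C ≈ 2.241; D ≈ 1.500.
Targets: 5:4 ≈ 1.250; 3:2 ≈ 1.500; root-5 ≈ 2.236; 4:3 ≈ 1.333.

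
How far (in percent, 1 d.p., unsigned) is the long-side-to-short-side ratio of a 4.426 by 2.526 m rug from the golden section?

8.3%

Ratio = 4.426 / 2.526 ≈ 1.7522.
Ideal golden ratio ≈ 1.6180. |1.7522 − 1.6180| / 1.6180 ≈ 8.29% → 8.3%.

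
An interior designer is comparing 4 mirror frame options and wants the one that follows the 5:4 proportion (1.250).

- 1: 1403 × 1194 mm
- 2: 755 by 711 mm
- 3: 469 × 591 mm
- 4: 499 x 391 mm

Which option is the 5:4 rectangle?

3

Ratios (long/short): 1 ≈ 1.175; 2 ≈ 1.062; 3 ≈ 1.260; 4 ≈ 1.276.
5:4 ≈ 1.250; option 3 is nearest (Δ 0.010).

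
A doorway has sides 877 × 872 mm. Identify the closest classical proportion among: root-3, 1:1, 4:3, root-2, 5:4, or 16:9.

877/872 ≈ 1.006. Nearest candidates are 1:1 (1.000, off by 0.006) and 5:4 (1.250, off by 0.244).

1:1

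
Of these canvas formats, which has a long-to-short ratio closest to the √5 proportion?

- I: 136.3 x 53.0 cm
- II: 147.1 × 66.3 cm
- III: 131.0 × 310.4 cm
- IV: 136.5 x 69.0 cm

Ratios (long/short): I ≈ 2.572; II ≈ 2.219; III ≈ 2.369; IV ≈ 1.978.
root-5 ≈ 2.236; option II is nearest (Δ 0.017).

II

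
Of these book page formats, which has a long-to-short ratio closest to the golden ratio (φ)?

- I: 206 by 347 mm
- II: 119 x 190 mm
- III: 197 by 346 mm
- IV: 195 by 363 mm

II

Target golden ratio ≈ 1.618.
I: 1.684 (Δ0.066)  II: 1.597 (Δ0.021)  III: 1.756 (Δ0.138)  IV: 1.862 (Δ0.244)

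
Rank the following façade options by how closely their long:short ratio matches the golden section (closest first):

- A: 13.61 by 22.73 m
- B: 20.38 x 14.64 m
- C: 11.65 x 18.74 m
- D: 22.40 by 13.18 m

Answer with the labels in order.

A: 22.73/13.61 ≈ 1.670 → |1.670 − 1.618| = 0.052
B: 20.38/14.64 ≈ 1.392 → |1.392 − 1.618| = 0.226
C: 18.74/11.65 ≈ 1.609 → |1.609 − 1.618| = 0.009
D: 22.40/13.18 ≈ 1.700 → |1.700 − 1.618| = 0.082

C, A, D, B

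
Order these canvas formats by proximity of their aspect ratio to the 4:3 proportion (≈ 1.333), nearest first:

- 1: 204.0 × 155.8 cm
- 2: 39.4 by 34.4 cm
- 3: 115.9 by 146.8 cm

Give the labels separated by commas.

1: 204.0/155.8 ≈ 1.309 → |1.309 − 1.333| = 0.024
2: 39.4/34.4 ≈ 1.145 → |1.145 − 1.333| = 0.188
3: 146.8/115.9 ≈ 1.267 → |1.267 − 1.333| = 0.066

1, 3, 2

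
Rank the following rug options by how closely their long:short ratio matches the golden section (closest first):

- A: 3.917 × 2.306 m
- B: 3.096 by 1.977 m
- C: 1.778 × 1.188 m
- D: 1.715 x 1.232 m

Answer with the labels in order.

Ratios: A = 3.917 / 2.306 ≈ 1.699; B = 3.096 / 1.977 ≈ 1.566; C = 1.778 / 1.188 ≈ 1.497; D = 1.715 / 1.232 ≈ 1.392.
|Δ from 1.618|: A 0.081; B 0.052; C 0.121; D 0.226.

B, A, C, D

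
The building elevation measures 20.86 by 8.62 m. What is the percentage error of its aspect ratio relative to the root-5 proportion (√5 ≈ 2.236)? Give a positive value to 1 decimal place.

8.2%

Ratio = 20.86 / 8.62 ≈ 2.4200.
Ideal root-5 ≈ 2.2361. |2.4200 − 2.2361| / 2.2361 ≈ 8.22% → 8.2%.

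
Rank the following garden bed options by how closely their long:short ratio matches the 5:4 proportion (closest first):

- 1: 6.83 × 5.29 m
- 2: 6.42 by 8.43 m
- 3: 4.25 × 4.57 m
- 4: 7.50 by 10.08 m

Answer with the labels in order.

1, 2, 4, 3

Ratios: 1 = 6.83 / 5.29 ≈ 1.291; 2 = 8.43 / 6.42 ≈ 1.313; 3 = 4.57 / 4.25 ≈ 1.075; 4 = 10.08 / 7.50 ≈ 1.344.
|Δ from 1.250|: 1 0.041; 2 0.063; 3 0.175; 4 0.094.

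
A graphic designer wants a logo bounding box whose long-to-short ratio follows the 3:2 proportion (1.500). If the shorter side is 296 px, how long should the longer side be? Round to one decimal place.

3:2 = 1.50000.
Longer side = 296 × 1.50000 ≈ 444.000 → 444.0 px.

444.0 px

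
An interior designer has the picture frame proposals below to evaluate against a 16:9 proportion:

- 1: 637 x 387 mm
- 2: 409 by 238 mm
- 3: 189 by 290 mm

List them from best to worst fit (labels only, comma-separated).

Ratios: 1 = 637 / 387 ≈ 1.646; 2 = 409 / 238 ≈ 1.718; 3 = 290 / 189 ≈ 1.534.
|Δ from 1.778|: 1 0.132; 2 0.060; 3 0.244.

2, 1, 3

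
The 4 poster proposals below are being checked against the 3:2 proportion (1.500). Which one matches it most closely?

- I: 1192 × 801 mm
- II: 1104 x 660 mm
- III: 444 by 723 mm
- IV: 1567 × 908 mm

Ratios (long/short): I ≈ 1.488; II ≈ 1.673; III ≈ 1.628; IV ≈ 1.726.
3:2 ≈ 1.500; option I is nearest (Δ 0.012).

I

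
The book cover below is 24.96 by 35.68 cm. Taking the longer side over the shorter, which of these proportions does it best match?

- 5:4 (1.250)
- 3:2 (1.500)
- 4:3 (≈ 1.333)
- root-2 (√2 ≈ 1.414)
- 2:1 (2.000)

35.68/24.96 ≈ 1.429. Nearest candidates are root-2 (1.414, off by 0.015) and 3:2 (1.500, off by 0.071).

root-2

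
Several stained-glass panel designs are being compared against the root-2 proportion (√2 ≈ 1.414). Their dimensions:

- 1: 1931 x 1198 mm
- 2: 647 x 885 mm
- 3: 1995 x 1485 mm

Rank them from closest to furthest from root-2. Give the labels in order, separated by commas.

1: 1931/1198 ≈ 1.612 → |1.612 − 1.414| = 0.198
2: 885/647 ≈ 1.368 → |1.368 − 1.414| = 0.046
3: 1995/1485 ≈ 1.343 → |1.343 − 1.414| = 0.071

2, 3, 1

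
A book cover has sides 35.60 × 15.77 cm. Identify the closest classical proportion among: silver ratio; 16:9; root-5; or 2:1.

root-5

Ratio = 35.60 / 15.77 ≈ 2.257.
Distances: silver ratio 2.414 (Δ 0.157); 16:9 1.778 (Δ 0.479); root-5 2.236 (Δ 0.021); 2:1 2.000 (Δ 0.257).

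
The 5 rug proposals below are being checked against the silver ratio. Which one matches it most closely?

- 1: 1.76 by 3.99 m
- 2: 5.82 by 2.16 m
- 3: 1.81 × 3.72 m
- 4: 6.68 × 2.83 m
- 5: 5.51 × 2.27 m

Target silver ratio ≈ 2.414.
1: 2.267 (Δ0.147)  2: 2.694 (Δ0.280)  3: 2.055 (Δ0.359)  4: 2.360 (Δ0.054)  5: 2.427 (Δ0.013)

5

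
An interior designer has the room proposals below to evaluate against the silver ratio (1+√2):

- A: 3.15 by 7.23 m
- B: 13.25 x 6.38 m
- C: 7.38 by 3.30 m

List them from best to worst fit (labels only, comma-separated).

A, C, B

A: 7.23/3.15 ≈ 2.295 → |2.295 − 2.414| = 0.119
B: 13.25/6.38 ≈ 2.077 → |2.077 − 2.414| = 0.337
C: 7.38/3.30 ≈ 2.236 → |2.236 − 2.414| = 0.178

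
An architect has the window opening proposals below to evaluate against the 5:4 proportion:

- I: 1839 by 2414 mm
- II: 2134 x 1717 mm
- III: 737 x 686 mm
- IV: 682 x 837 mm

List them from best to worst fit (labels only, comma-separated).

II, IV, I, III

I: 2414/1839 ≈ 1.313 → |1.313 − 1.250| = 0.063
II: 2134/1717 ≈ 1.243 → |1.243 − 1.250| = 0.007
III: 737/686 ≈ 1.074 → |1.074 − 1.250| = 0.176
IV: 837/682 ≈ 1.227 → |1.227 − 1.250| = 0.023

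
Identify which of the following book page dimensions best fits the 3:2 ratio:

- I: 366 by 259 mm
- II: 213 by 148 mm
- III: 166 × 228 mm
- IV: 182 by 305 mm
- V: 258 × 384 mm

Target 3:2 ≈ 1.500.
I: 1.413 (Δ0.087)  II: 1.439 (Δ0.061)  III: 1.373 (Δ0.127)  IV: 1.676 (Δ0.176)  V: 1.488 (Δ0.012)

V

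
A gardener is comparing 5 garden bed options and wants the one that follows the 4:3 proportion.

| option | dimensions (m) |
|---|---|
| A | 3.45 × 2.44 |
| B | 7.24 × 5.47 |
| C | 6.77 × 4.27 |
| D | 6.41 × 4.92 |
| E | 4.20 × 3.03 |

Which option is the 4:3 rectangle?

Target 4:3 ≈ 1.333.
A: 1.414 (Δ0.081)  B: 1.324 (Δ0.009)  C: 1.585 (Δ0.252)  D: 1.303 (Δ0.030)  E: 1.386 (Δ0.053)

B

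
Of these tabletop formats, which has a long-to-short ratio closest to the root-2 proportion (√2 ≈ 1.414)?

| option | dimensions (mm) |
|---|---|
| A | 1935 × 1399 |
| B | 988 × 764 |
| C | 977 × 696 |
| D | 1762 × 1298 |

C

Ratios (long/short): A ≈ 1.383; B ≈ 1.293; C ≈ 1.404; D ≈ 1.357.
root-2 ≈ 1.414; option C is nearest (Δ 0.010).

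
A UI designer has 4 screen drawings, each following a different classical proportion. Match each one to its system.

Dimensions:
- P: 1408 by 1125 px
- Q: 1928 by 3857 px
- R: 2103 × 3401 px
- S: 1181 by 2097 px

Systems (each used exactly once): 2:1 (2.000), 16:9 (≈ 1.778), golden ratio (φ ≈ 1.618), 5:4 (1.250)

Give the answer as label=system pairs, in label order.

P=5:4, Q=2:1, R=golden ratio, S=16:9

P = 1408/1125 ≈ 1.252 → 5:4 (1.250)
Q = 3857/1928 ≈ 2.001 → 2:1 (2.000)
R = 3401/2103 ≈ 1.617 → golden ratio (1.618)
S = 2097/1181 ≈ 1.776 → 16:9 (1.778)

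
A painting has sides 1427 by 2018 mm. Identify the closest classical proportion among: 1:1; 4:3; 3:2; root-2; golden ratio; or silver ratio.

root-2

2018/1427 ≈ 1.414. Nearest candidates are root-2 (1.414, off by 0.000) and 4:3 (1.333, off by 0.081).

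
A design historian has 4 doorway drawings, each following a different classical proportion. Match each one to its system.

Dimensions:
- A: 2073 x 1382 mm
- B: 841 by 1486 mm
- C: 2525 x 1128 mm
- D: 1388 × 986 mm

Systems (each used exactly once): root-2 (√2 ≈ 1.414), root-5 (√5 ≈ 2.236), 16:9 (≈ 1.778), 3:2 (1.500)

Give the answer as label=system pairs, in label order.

Ratios: A ≈ 1.500; B ≈ 1.767; C ≈ 2.238; D ≈ 1.408.
Targets: root-2 ≈ 1.414; root-5 ≈ 2.236; 16:9 ≈ 1.778; 3:2 ≈ 1.500.

A=3:2, B=16:9, C=root-5, D=root-2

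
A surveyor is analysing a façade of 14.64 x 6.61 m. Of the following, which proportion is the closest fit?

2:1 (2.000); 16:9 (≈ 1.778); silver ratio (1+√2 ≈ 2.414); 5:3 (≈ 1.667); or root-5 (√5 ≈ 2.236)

Ratio = 14.64 / 6.61 ≈ 2.215.
Distances: 2:1 2.000 (Δ 0.215); 16:9 1.778 (Δ 0.437); silver ratio 2.414 (Δ 0.199); 5:3 1.667 (Δ 0.548); root-5 2.236 (Δ 0.021).

root-5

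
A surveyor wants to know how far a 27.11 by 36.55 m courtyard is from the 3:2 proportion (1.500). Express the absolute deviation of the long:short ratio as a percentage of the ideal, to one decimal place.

Ratio = 36.55 / 27.11 ≈ 1.3482.
Ideal 3:2 = 1.5000. |1.3482 − 1.5000| / 1.5000 ≈ 10.12% → 10.1%.

10.1%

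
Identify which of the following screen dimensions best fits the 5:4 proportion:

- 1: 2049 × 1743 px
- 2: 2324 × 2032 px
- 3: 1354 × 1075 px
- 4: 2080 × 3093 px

3

Ratios (long/short): 1 ≈ 1.176; 2 ≈ 1.144; 3 ≈ 1.260; 4 ≈ 1.487.
5:4 ≈ 1.250; option 3 is nearest (Δ 0.010).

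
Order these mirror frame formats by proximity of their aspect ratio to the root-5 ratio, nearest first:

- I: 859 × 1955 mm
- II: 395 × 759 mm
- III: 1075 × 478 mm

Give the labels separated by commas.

Ratios: I = 1955 / 859 ≈ 2.276; II = 759 / 395 ≈ 1.922; III = 1075 / 478 ≈ 2.249.
|Δ from 2.236|: I 0.040; II 0.314; III 0.013.

III, I, II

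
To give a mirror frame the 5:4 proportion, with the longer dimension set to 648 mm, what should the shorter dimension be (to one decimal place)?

518.4 mm

5:4 = 1.25000.
Shorter side = 648 ÷ 1.25000 ≈ 518.400 → 518.4 mm.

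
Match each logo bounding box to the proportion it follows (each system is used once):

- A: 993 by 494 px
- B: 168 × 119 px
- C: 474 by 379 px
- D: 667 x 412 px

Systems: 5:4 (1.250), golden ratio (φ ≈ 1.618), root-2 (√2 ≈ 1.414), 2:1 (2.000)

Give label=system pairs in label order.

A = 993/494 ≈ 2.010 → 2:1 (2.000)
B = 168/119 ≈ 1.412 → root-2 (1.414)
C = 474/379 ≈ 1.251 → 5:4 (1.250)
D = 667/412 ≈ 1.619 → golden ratio (1.618)

A=2:1, B=root-2, C=5:4, D=golden ratio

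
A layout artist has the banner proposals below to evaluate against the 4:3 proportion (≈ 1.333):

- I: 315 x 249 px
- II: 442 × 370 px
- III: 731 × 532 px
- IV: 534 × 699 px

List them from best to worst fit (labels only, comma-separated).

IV, III, I, II

Ratios: I = 315 / 249 ≈ 1.265; II = 442 / 370 ≈ 1.195; III = 731 / 532 ≈ 1.374; IV = 699 / 534 ≈ 1.309.
|Δ from 1.333|: I 0.068; II 0.138; III 0.041; IV 0.024.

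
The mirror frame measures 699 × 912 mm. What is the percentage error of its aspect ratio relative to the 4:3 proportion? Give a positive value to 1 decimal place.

Ratio = 912 / 699 ≈ 1.3047.
Ideal 4:3 ≈ 1.3333. |1.3047 − 1.3333| / 1.3333 ≈ 2.15% → 2.1%.

2.1%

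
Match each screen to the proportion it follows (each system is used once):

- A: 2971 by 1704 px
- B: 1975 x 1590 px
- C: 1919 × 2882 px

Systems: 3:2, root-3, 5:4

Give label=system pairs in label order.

A = 2971/1704 ≈ 1.744 → root-3 (1.732)
B = 1975/1590 ≈ 1.242 → 5:4 (1.250)
C = 2882/1919 ≈ 1.502 → 3:2 (1.500)

A=root-3, B=5:4, C=3:2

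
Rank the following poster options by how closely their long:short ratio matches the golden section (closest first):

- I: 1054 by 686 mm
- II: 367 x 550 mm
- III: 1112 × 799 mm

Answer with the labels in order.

I, II, III

I: 1054/686 ≈ 1.536 → |1.536 − 1.618| = 0.082
II: 550/367 ≈ 1.499 → |1.499 − 1.618| = 0.119
III: 1112/799 ≈ 1.392 → |1.392 − 1.618| = 0.226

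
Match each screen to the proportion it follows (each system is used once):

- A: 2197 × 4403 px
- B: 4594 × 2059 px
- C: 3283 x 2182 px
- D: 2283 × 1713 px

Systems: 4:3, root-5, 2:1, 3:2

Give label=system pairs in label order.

A = 4403/2197 ≈ 2.004 → 2:1 (2.000)
B = 4594/2059 ≈ 2.231 → root-5 (2.236)
C = 3283/2182 ≈ 1.505 → 3:2 (1.500)
D = 2283/1713 ≈ 1.333 → 4:3 (1.333)

A=2:1, B=root-5, C=3:2, D=4:3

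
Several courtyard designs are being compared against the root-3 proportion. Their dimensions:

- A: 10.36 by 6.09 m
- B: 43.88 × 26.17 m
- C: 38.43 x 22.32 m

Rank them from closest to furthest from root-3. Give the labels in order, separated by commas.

C, A, B

Ratios: A = 10.36 / 6.09 ≈ 1.701; B = 43.88 / 26.17 ≈ 1.677; C = 38.43 / 22.32 ≈ 1.722.
|Δ from 1.732|: A 0.031; B 0.055; C 0.010.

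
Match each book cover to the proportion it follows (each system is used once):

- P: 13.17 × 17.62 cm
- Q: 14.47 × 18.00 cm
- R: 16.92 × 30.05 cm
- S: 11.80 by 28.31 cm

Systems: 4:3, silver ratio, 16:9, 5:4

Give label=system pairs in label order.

P=4:3, Q=5:4, R=16:9, S=silver ratio

P = 17.62/13.17 ≈ 1.338 → 4:3 (1.333)
Q = 18.00/14.47 ≈ 1.244 → 5:4 (1.250)
R = 30.05/16.92 ≈ 1.776 → 16:9 (1.778)
S = 28.31/11.80 ≈ 2.399 → silver ratio (2.414)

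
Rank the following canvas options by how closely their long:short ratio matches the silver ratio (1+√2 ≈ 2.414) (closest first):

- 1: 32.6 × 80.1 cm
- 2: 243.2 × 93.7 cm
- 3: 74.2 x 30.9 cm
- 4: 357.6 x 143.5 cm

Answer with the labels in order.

3, 1, 4, 2

Ratios: 1 = 80.1 / 32.6 ≈ 2.457; 2 = 243.2 / 93.7 ≈ 2.596; 3 = 74.2 / 30.9 ≈ 2.401; 4 = 357.6 / 143.5 ≈ 2.492.
|Δ from 2.414|: 1 0.043; 2 0.182; 3 0.013; 4 0.078.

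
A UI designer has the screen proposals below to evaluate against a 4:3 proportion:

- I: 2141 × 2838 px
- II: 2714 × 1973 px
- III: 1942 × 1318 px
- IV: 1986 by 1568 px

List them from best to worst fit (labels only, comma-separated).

I: 2838/2141 ≈ 1.326 → |1.326 − 1.333| = 0.007
II: 2714/1973 ≈ 1.376 → |1.376 − 1.333| = 0.043
III: 1942/1318 ≈ 1.473 → |1.473 − 1.333| = 0.140
IV: 1986/1568 ≈ 1.267 → |1.267 − 1.333| = 0.066

I, II, IV, III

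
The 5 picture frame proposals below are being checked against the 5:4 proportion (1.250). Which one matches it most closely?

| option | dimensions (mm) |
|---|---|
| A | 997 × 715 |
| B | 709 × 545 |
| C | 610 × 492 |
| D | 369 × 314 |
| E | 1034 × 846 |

Target 5:4 ≈ 1.250.
A: 1.394 (Δ0.144)  B: 1.301 (Δ0.051)  C: 1.240 (Δ0.010)  D: 1.175 (Δ0.075)  E: 1.222 (Δ0.028)

C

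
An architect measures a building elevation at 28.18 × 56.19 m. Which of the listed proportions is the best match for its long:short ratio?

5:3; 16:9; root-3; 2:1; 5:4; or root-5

2:1

56.19/28.18 ≈ 1.994. Nearest candidates are 2:1 (2.000, off by 0.006) and 16:9 (1.778, off by 0.216).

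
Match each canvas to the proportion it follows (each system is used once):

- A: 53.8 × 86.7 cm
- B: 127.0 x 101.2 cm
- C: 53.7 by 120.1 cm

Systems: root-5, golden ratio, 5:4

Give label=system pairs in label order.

Ratios: A ≈ 1.612; B ≈ 1.255; C ≈ 2.236.
Targets: root-5 ≈ 2.236; golden ratio ≈ 1.618; 5:4 ≈ 1.250.

A=golden ratio, B=5:4, C=root-5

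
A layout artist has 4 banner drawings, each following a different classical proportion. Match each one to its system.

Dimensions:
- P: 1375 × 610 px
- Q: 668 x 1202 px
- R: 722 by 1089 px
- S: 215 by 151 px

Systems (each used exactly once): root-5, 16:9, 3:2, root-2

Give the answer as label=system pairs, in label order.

Ratios: P ≈ 2.254; Q ≈ 1.799; R ≈ 1.508; S ≈ 1.424.
Targets: root-5 ≈ 2.236; 16:9 ≈ 1.778; 3:2 ≈ 1.500; root-2 ≈ 1.414.

P=root-5, Q=16:9, R=3:2, S=root-2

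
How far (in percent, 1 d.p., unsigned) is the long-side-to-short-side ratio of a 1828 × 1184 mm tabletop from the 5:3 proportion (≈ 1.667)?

7.4%

Ratio = 1828 / 1184 ≈ 1.5439.
Ideal 5:3 ≈ 1.6667. |1.5439 − 1.6667| / 1.6667 ≈ 7.37% → 7.4%.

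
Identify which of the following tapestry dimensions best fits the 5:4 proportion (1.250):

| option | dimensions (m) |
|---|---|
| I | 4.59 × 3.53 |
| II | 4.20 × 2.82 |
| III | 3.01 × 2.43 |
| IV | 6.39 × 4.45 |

III

Target 5:4 ≈ 1.250.
I: 1.300 (Δ0.050)  II: 1.489 (Δ0.239)  III: 1.239 (Δ0.011)  IV: 1.436 (Δ0.186)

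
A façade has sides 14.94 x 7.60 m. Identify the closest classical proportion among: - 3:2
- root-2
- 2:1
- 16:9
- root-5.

Ratio = 14.94 / 7.60 ≈ 1.966.
Distances: 3:2 1.500 (Δ 0.466); root-2 1.414 (Δ 0.552); 2:1 2.000 (Δ 0.034); 16:9 1.778 (Δ 0.188); root-5 2.236 (Δ 0.270).

2:1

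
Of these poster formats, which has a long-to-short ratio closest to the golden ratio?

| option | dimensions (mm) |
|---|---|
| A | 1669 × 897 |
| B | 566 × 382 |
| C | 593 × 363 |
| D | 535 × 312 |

Ratios (long/short): A ≈ 1.861; B ≈ 1.482; C ≈ 1.634; D ≈ 1.715.
golden ratio ≈ 1.618; option C is nearest (Δ 0.016).

C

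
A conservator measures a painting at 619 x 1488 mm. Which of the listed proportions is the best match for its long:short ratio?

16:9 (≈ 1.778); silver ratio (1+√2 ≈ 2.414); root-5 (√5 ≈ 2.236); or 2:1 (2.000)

Ratio = 1488 / 619 ≈ 2.404.
Distances: 16:9 1.778 (Δ 0.626); silver ratio 2.414 (Δ 0.010); root-5 2.236 (Δ 0.168); 2:1 2.000 (Δ 0.404).

silver ratio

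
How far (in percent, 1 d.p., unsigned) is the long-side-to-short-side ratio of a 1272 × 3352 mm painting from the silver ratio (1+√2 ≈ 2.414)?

9.2%

Ratio = 3352 / 1272 ≈ 2.6352.
Ideal silver ratio ≈ 2.4142. |2.6352 − 2.4142| / 2.4142 ≈ 9.15% → 9.2%.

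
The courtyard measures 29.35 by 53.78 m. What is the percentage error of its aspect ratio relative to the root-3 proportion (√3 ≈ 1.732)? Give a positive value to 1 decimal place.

5.8%

Ratio = 53.78 / 29.35 ≈ 1.8324.
Ideal root-3 ≈ 1.7321. |1.8324 − 1.7321| / 1.7321 ≈ 5.79% → 5.8%.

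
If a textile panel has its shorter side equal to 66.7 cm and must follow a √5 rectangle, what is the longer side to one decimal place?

149.1 cm

root-5 ≈ 2.23607.
Longer side = 66.7 × 2.23607 ≈ 149.146 → 149.1 cm.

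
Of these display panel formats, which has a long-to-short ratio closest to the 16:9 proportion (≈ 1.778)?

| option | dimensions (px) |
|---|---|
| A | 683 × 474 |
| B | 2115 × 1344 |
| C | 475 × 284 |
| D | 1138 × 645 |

D

Ratios (long/short): A ≈ 1.441; B ≈ 1.574; C ≈ 1.673; D ≈ 1.764.
16:9 ≈ 1.778; option D is nearest (Δ 0.014).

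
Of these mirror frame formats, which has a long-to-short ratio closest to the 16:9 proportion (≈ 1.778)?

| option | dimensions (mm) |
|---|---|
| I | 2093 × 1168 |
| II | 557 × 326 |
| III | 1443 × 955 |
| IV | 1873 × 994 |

I

Target 16:9 ≈ 1.778.
I: 1.792 (Δ0.014)  II: 1.709 (Δ0.069)  III: 1.511 (Δ0.267)  IV: 1.884 (Δ0.106)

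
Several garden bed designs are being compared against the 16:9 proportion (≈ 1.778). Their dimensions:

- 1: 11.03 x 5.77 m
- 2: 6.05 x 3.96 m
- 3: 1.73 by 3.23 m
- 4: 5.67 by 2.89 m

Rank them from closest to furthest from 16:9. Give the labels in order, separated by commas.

3, 1, 4, 2

1: 11.03/5.77 ≈ 1.912 → |1.912 − 1.778| = 0.134
2: 6.05/3.96 ≈ 1.528 → |1.528 − 1.778| = 0.250
3: 3.23/1.73 ≈ 1.867 → |1.867 − 1.778| = 0.089
4: 5.67/2.89 ≈ 1.962 → |1.962 − 1.778| = 0.184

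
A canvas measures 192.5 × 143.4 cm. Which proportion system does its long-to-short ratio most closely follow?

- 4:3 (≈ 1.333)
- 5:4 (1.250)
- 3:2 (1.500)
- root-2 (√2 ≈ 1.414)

Ratio = 192.5 / 143.4 ≈ 1.342.
Distances: 4:3 1.333 (Δ 0.009); 5:4 1.250 (Δ 0.092); 3:2 1.500 (Δ 0.158); root-2 1.414 (Δ 0.072).

4:3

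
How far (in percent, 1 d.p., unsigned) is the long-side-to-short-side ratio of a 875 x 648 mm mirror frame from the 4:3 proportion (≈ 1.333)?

Ratio = 875 / 648 ≈ 1.3503.
Ideal 4:3 ≈ 1.3333. |1.3503 − 1.3333| / 1.3333 ≈ 1.28% → 1.3%.

1.3%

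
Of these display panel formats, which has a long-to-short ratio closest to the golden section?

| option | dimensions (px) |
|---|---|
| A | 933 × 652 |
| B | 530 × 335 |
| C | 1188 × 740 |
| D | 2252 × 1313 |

C

Ratios (long/short): A ≈ 1.431; B ≈ 1.582; C ≈ 1.605; D ≈ 1.715.
golden ratio ≈ 1.618; option C is nearest (Δ 0.013).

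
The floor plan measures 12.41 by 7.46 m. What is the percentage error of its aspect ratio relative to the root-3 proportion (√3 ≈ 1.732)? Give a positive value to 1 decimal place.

4.0%

Ratio = 12.41 / 7.46 ≈ 1.6635.
Ideal root-3 ≈ 1.7321. |1.6635 − 1.7321| / 1.7321 ≈ 3.96% → 4.0%.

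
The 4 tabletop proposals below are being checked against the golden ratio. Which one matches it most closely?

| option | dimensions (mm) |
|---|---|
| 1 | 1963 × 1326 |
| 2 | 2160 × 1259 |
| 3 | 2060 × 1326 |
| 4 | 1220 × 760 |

Target golden ratio ≈ 1.618.
1: 1.480 (Δ0.138)  2: 1.716 (Δ0.098)  3: 1.554 (Δ0.064)  4: 1.605 (Δ0.013)

4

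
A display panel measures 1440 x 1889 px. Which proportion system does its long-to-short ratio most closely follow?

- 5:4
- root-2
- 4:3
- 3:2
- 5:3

4:3

1889/1440 ≈ 1.312. Nearest candidates are 4:3 (1.333, off by 0.021) and 5:4 (1.250, off by 0.062).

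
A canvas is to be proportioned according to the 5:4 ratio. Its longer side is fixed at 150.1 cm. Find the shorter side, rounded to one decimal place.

5:4 = 1.25000.
Shorter side = 150.1 ÷ 1.25000 ≈ 120.080 → 120.1 cm.

120.1 cm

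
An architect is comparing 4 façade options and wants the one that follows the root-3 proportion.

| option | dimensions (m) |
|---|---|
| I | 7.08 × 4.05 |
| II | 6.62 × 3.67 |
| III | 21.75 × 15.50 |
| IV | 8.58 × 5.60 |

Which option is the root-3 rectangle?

I

Ratios (long/short): I ≈ 1.748; II ≈ 1.804; III ≈ 1.403; IV ≈ 1.532.
root-3 ≈ 1.732; option I is nearest (Δ 0.016).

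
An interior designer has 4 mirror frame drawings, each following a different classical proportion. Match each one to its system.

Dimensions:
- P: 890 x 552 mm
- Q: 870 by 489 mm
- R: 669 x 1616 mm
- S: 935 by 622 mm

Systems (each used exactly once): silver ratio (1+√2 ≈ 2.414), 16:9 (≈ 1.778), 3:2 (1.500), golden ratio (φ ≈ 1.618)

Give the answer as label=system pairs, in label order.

P = 890/552 ≈ 1.612 → golden ratio (1.618)
Q = 870/489 ≈ 1.779 → 16:9 (1.778)
R = 1616/669 ≈ 2.416 → silver ratio (2.414)
S = 935/622 ≈ 1.503 → 3:2 (1.500)

P=golden ratio, Q=16:9, R=silver ratio, S=3:2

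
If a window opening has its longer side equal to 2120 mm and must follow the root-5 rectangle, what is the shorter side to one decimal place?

root-5 ≈ 2.23607.
Shorter side = 2120 ÷ 2.23607 ≈ 948.092 → 948.1 mm.

948.1 mm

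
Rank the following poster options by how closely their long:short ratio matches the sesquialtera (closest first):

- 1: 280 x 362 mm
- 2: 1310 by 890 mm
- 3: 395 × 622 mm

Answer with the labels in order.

2, 3, 1

1: 362/280 ≈ 1.293 → |1.293 − 1.500| = 0.207
2: 1310/890 ≈ 1.472 → |1.472 − 1.500| = 0.028
3: 622/395 ≈ 1.575 → |1.575 − 1.500| = 0.075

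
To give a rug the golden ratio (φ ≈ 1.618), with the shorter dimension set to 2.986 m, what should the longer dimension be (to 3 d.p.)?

4.831 m

golden ratio ≈ 1.61803.
Longer side = 2.986 × 1.61803 ≈ 4.83144 → 4.831 m.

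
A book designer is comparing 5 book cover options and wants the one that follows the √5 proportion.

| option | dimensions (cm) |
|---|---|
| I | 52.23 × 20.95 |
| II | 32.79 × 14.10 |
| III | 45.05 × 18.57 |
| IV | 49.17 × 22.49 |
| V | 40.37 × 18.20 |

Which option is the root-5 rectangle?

V

Ratios (long/short): I ≈ 2.493; II ≈ 2.326; III ≈ 2.426; IV ≈ 2.186; V ≈ 2.218.
root-5 ≈ 2.236; option V is nearest (Δ 0.018).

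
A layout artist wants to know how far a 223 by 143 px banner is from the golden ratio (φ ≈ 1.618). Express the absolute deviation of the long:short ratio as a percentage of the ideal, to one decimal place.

Ratio = 223 / 143 ≈ 1.5594.
Ideal golden ratio ≈ 1.6180. |1.5594 − 1.6180| / 1.6180 ≈ 3.62% → 3.6%.

3.6%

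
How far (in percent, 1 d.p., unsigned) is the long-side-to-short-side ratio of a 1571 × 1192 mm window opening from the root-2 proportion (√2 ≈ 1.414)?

Ratio = 1571 / 1192 ≈ 1.3180.
Ideal root-2 ≈ 1.4142. |1.3180 − 1.4142| / 1.4142 ≈ 6.80% → 6.8%.

6.8%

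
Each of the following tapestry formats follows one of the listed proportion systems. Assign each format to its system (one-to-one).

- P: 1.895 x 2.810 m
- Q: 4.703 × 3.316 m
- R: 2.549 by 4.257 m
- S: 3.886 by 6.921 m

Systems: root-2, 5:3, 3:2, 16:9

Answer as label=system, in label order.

P=3:2, Q=root-2, R=5:3, S=16:9

P = 2.810/1.895 ≈ 1.483 → 3:2 (1.500)
Q = 4.703/3.316 ≈ 1.418 → root-2 (1.414)
R = 4.257/2.549 ≈ 1.670 → 5:3 (1.667)
S = 6.921/3.886 ≈ 1.781 → 16:9 (1.778)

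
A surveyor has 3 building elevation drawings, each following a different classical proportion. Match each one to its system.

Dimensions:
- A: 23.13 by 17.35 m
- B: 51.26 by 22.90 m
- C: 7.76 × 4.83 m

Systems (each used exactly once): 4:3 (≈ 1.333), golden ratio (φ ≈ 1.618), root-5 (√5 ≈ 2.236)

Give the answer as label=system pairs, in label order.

Ratios: A ≈ 1.333; B ≈ 2.238; C ≈ 1.607.
Targets: 4:3 ≈ 1.333; golden ratio ≈ 1.618; root-5 ≈ 2.236.

A=4:3, B=root-5, C=golden ratio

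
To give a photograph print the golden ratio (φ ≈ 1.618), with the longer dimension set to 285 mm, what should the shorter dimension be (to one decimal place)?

golden ratio ≈ 1.61803.
Shorter side = 285 ÷ 1.61803 ≈ 176.140 → 176.1 mm.

176.1 mm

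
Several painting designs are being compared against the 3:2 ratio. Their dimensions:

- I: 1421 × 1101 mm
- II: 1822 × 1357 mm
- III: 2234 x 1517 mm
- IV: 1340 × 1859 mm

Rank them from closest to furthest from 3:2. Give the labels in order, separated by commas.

III, IV, II, I

I: 1421/1101 ≈ 1.291 → |1.291 − 1.500| = 0.209
II: 1822/1357 ≈ 1.343 → |1.343 − 1.500| = 0.157
III: 2234/1517 ≈ 1.473 → |1.473 − 1.500| = 0.027
IV: 1859/1340 ≈ 1.387 → |1.387 − 1.500| = 0.113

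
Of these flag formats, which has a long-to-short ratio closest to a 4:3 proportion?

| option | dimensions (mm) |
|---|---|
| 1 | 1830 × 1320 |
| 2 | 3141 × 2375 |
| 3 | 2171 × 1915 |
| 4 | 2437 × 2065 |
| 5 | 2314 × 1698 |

2

Target 4:3 ≈ 1.333.
1: 1.386 (Δ0.053)  2: 1.323 (Δ0.010)  3: 1.134 (Δ0.199)  4: 1.180 (Δ0.153)  5: 1.363 (Δ0.030)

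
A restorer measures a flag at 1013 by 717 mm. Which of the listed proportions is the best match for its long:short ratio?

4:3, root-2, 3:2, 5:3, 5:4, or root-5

Ratio = 1013 / 717 ≈ 1.413.
Distances: 4:3 1.333 (Δ 0.080); root-2 1.414 (Δ 0.001); 3:2 1.500 (Δ 0.087); 5:3 1.667 (Δ 0.254); 5:4 1.250 (Δ 0.163); root-5 2.236 (Δ 0.823).

root-2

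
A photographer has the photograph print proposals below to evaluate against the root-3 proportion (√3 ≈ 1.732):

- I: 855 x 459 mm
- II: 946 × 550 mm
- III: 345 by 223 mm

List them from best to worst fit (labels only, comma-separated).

II, I, III

I: 855/459 ≈ 1.863 → |1.863 − 1.732| = 0.131
II: 946/550 ≈ 1.720 → |1.720 − 1.732| = 0.012
III: 345/223 ≈ 1.547 → |1.547 − 1.732| = 0.185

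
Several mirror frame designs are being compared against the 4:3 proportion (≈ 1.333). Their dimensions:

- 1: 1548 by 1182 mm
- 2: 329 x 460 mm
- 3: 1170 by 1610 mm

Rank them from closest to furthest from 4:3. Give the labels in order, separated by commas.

1: 1548/1182 ≈ 1.310 → |1.310 − 1.333| = 0.023
2: 460/329 ≈ 1.398 → |1.398 − 1.333| = 0.065
3: 1610/1170 ≈ 1.376 → |1.376 − 1.333| = 0.043

1, 3, 2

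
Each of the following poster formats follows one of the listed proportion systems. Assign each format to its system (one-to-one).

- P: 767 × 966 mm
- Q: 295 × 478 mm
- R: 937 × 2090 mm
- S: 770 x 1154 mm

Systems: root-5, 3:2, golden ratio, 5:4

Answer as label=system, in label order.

Ratios: P ≈ 1.259; Q ≈ 1.620; R ≈ 2.231; S ≈ 1.499.
Targets: root-5 ≈ 2.236; 3:2 ≈ 1.500; golden ratio ≈ 1.618; 5:4 ≈ 1.250.

P=5:4, Q=golden ratio, R=root-5, S=3:2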